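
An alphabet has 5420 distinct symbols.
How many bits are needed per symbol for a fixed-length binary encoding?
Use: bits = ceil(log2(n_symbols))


log2(5420) = 12.4041
Bracket: 2^12 = 4096 < 5420 <= 2^13 = 8192
So ceil(log2(5420)) = 13

bits = ceil(log2(5420)) = ceil(12.4041) = 13 bits


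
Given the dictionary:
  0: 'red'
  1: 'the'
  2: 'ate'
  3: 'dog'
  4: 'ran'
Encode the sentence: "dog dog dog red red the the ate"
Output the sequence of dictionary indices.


Look up each word in the dictionary:
  'dog' -> 3
  'dog' -> 3
  'dog' -> 3
  'red' -> 0
  'red' -> 0
  'the' -> 1
  'the' -> 1
  'ate' -> 2

Encoded: [3, 3, 3, 0, 0, 1, 1, 2]


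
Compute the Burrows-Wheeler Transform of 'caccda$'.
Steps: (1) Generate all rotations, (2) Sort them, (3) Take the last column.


Rotations (sorted):
  0: $caccda -> last char: a
  1: a$caccd -> last char: d
  2: accda$c -> last char: c
  3: caccda$ -> last char: $
  4: ccda$ca -> last char: a
  5: cda$cac -> last char: c
  6: da$cacc -> last char: c


BWT = adc$acc


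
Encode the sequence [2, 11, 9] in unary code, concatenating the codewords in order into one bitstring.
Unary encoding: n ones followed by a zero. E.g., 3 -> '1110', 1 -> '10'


Encode each number as n ones followed by a terminating 0:
  2 -> 110 (3 bits)
  11 -> 111111111110 (12 bits)
  9 -> 1111111110 (10 bits)
Total length = 3 + 12 + 10 = 25 bits.

Unary([2, 11, 9]) = 1101111111111101111111110 (25 bits)


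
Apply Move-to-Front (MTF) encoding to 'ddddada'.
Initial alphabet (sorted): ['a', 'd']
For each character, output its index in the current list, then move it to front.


MTF encoding:
'd': index 1 in ['a', 'd'] -> ['d', 'a']
'd': index 0 in ['d', 'a'] -> ['d', 'a']
'd': index 0 in ['d', 'a'] -> ['d', 'a']
'd': index 0 in ['d', 'a'] -> ['d', 'a']
'a': index 1 in ['d', 'a'] -> ['a', 'd']
'd': index 1 in ['a', 'd'] -> ['d', 'a']
'a': index 1 in ['d', 'a'] -> ['a', 'd']


Output: [1, 0, 0, 0, 1, 1, 1]


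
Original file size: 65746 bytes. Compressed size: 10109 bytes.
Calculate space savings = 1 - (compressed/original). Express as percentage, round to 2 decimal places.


ratio = compressed/original = 10109/65746 = 0.153758
savings = 1 - ratio = 1 - 0.153758 = 0.846242
as a percentage: 0.846242 * 100 = 84.62%

Space savings = 1 - 10109/65746 = 84.62%


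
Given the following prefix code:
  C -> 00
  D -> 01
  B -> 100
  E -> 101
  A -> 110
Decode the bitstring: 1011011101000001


Decoding step by step:
Bits 101 -> E
Bits 101 -> E
Bits 110 -> A
Bits 100 -> B
Bits 00 -> C
Bits 01 -> D


Decoded message: EEABCD


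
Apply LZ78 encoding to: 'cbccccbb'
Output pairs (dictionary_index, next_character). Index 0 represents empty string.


LZ78 encoding steps:
Dictionary: {0: ''}
Step 1: w='' (idx 0), next='c' -> output (0, 'c'), add 'c' as idx 1
Step 2: w='' (idx 0), next='b' -> output (0, 'b'), add 'b' as idx 2
Step 3: w='c' (idx 1), next='c' -> output (1, 'c'), add 'cc' as idx 3
Step 4: w='cc' (idx 3), next='b' -> output (3, 'b'), add 'ccb' as idx 4
Step 5: w='b' (idx 2), end of input -> output (2, '')


Encoded: [(0, 'c'), (0, 'b'), (1, 'c'), (3, 'b'), (2, '')]


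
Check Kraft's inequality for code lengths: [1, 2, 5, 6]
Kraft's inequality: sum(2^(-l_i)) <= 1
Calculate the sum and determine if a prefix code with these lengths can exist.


Sum = 2^(-1) + 2^(-2) + 2^(-5) + 2^(-6)
    = 0.5 + 0.25 + 0.03125 + 0.015625
    = 51/64 = 0.796875
Since 0.796875 <= 1, Kraft's inequality IS satisfied.
A prefix code with these lengths CAN exist.

Kraft sum = 0.796875. Satisfied.


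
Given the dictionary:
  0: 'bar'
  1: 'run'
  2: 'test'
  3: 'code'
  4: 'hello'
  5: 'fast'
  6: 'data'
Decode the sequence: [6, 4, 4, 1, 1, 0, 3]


Look up each index in the dictionary:
  6 -> 'data'
  4 -> 'hello'
  4 -> 'hello'
  1 -> 'run'
  1 -> 'run'
  0 -> 'bar'
  3 -> 'code'

Decoded: "data hello hello run run bar code"


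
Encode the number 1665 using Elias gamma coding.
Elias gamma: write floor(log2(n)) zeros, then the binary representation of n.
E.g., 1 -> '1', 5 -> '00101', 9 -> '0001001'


num_bits = floor(log2(1665)) + 1 = 11
leading_zeros = num_bits - 1 = 10
binary(1665) = 11010000001

Elias gamma(1665) = '0000000000' + '11010000001' = 000000000011010000001 (21 bits)


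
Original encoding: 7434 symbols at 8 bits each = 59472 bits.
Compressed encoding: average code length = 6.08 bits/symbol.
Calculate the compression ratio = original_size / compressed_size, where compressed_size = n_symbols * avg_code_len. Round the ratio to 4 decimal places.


original_size = n_symbols * orig_bits = 7434 * 8 = 59472 bits
compressed_size = n_symbols * avg_code_len = 7434 * 6.08 = 45198.72 bits
ratio = original_size / compressed_size = 59472 / 45198.72 = 1.3158

Compression ratio = 1.3158


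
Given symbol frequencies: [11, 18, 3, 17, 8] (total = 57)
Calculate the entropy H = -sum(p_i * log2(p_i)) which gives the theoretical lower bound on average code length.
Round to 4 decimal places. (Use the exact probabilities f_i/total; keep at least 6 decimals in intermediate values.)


Per-symbol terms -p_i * log2(p_i) with p_i = f_i/57:
  p = 11/57 = 0.192982: log2(p) = -2.373458, -p*log2(p) = 0.458036
  p = 18/57 = 0.315789: log2(p) = -1.662965, -p*log2(p) = 0.525147
  p = 3/57 = 0.052632: log2(p) = -4.247928, -p*log2(p) = 0.223575
  p = 17/57 = 0.298246: log2(p) = -1.745427, -p*log2(p) = 0.520566
  p = 8/57 = 0.140351: log2(p) = -2.832890, -p*log2(p) = 0.397599
H = 0.458036 + 0.525147 + 0.223575 + 0.520566 + 0.397599 = 2.124923

H = 2.1249 bits/symbol


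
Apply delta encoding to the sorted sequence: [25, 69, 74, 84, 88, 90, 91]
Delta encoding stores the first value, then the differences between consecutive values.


First value: 25
Deltas:
  69 - 25 = 44
  74 - 69 = 5
  84 - 74 = 10
  88 - 84 = 4
  90 - 88 = 2
  91 - 90 = 1


Delta encoded: [25, 44, 5, 10, 4, 2, 1]


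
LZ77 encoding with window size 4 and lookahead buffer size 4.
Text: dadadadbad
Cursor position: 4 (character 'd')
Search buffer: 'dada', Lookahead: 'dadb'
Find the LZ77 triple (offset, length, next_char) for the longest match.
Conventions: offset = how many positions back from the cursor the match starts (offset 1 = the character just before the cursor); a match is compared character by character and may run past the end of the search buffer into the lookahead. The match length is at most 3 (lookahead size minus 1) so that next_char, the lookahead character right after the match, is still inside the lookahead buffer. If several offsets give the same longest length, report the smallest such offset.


Try each offset into the search buffer:
  offset=1 (pos 3, char 'a'): match length 0
  offset=2 (pos 2, char 'd'): match length 3
  offset=3 (pos 1, char 'a'): match length 0
  offset=4 (pos 0, char 'd'): match length 3
Longest match has length 3, found at offsets 2, 4; take the smallest, offset 2.
next_char = character at position 4 + 3 = 7 -> 'b'

Best match: offset=2, length=3 (matching 'dad' starting at position 2)
LZ77 triple: (2, 3, 'b')


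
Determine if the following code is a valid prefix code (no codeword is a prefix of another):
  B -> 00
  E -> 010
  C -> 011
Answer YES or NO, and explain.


Checking each pair (does one codeword prefix another?):
  B='00' vs E='010': no prefix
  B='00' vs C='011': no prefix
  E='010' vs B='00': no prefix
  E='010' vs C='011': no prefix
  C='011' vs B='00': no prefix
  C='011' vs E='010': no prefix
No violation found over all pairs.

YES -- this is a valid prefix code. No codeword is a prefix of any other codeword.


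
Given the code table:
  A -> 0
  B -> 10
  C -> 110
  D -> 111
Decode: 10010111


Decoding:
10 -> B
0 -> A
10 -> B
111 -> D


Result: BABD


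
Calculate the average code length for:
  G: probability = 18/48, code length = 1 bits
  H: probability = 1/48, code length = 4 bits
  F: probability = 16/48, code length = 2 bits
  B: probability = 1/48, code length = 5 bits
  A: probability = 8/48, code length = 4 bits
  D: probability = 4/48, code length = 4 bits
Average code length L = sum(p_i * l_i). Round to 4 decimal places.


Weighted contributions p_i * l_i:
  G: (18/48) * 1 = 18/48
  H: (1/48) * 4 = 4/48
  F: (16/48) * 2 = 32/48
  B: (1/48) * 5 = 5/48
  A: (8/48) * 4 = 32/48
  D: (4/48) * 4 = 16/48
Sum = (18 + 4 + 32 + 5 + 32 + 16)/48 = 107/48

L = 107/48 = 2.2292 bits/symbol


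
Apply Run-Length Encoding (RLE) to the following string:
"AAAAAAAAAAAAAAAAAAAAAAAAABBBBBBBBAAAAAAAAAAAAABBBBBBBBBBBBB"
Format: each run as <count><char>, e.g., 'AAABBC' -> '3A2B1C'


Scanning runs left to right:
  i=0: run of 'A' x 25 -> '25A'
  i=25: run of 'B' x 8 -> '8B'
  i=33: run of 'A' x 13 -> '13A'
  i=46: run of 'B' x 13 -> '13B'

RLE = 25A8B13A13B


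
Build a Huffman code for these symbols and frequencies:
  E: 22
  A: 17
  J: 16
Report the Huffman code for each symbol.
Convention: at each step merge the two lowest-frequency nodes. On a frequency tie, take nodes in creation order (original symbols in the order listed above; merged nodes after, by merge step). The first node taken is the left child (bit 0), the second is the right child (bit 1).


Huffman tree construction:
Step 1: Merge J(16) + A(17) = 33
Step 2: Merge E(22) + (J+A)(33) = 55
Read each symbol's code off the tree from the root (left child = 0, right child = 1).

Codes:
  E: 0 (length 1)
  A: 11 (length 2)
  J: 10 (length 2)
Average code length: 88/55 = 1.6000 bits/symbol


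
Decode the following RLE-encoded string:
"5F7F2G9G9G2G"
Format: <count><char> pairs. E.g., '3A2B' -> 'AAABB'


Expanding each <count><char> pair:
  5F -> 'FFFFF'
  7F -> 'FFFFFFF'
  2G -> 'GG'
  9G -> 'GGGGGGGGG'
  9G -> 'GGGGGGGGG'
  2G -> 'GG'

Decoded = FFFFFFFFFFFFGGGGGGGGGGGGGGGGGGGGGG


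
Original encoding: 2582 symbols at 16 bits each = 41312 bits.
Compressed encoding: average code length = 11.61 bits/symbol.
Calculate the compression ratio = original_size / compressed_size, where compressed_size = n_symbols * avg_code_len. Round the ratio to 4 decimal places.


original_size = n_symbols * orig_bits = 2582 * 16 = 41312 bits
compressed_size = n_symbols * avg_code_len = 2582 * 11.61 = 29977.02 bits
ratio = original_size / compressed_size = 41312 / 29977.02 = 1.3781

Compression ratio = 1.3781


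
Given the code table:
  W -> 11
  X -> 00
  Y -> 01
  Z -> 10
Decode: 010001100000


Decoding:
01 -> Y
00 -> X
01 -> Y
10 -> Z
00 -> X
00 -> X


Result: YXYZXX


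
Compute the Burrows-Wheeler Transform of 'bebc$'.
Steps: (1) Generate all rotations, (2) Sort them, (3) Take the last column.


Rotations (sorted):
  0: $bebc -> last char: c
  1: bc$be -> last char: e
  2: bebc$ -> last char: $
  3: c$beb -> last char: b
  4: ebc$b -> last char: b


BWT = ce$bb


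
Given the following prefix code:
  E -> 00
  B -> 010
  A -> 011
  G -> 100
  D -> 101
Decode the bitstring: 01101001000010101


Decoding step by step:
Bits 011 -> A
Bits 010 -> B
Bits 010 -> B
Bits 00 -> E
Bits 010 -> B
Bits 101 -> D


Decoded message: ABBEBD


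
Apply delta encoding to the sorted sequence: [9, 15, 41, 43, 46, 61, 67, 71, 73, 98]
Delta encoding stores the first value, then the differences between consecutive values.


First value: 9
Deltas:
  15 - 9 = 6
  41 - 15 = 26
  43 - 41 = 2
  46 - 43 = 3
  61 - 46 = 15
  67 - 61 = 6
  71 - 67 = 4
  73 - 71 = 2
  98 - 73 = 25


Delta encoded: [9, 6, 26, 2, 3, 15, 6, 4, 2, 25]


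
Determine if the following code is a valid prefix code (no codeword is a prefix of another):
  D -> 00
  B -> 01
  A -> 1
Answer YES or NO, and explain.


Checking each pair (does one codeword prefix another?):
  D='00' vs B='01': no prefix
  D='00' vs A='1': no prefix
  B='01' vs D='00': no prefix
  B='01' vs A='1': no prefix
  A='1' vs D='00': no prefix
  A='1' vs B='01': no prefix
No violation found over all pairs.

YES -- this is a valid prefix code. No codeword is a prefix of any other codeword.


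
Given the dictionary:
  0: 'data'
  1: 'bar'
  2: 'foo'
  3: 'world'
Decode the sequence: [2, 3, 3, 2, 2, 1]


Look up each index in the dictionary:
  2 -> 'foo'
  3 -> 'world'
  3 -> 'world'
  2 -> 'foo'
  2 -> 'foo'
  1 -> 'bar'

Decoded: "foo world world foo foo bar"


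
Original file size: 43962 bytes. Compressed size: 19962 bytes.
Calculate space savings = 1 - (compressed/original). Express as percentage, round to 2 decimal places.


ratio = compressed/original = 19962/43962 = 0.454074
savings = 1 - ratio = 1 - 0.454074 = 0.545926
as a percentage: 0.545926 * 100 = 54.59%

Space savings = 1 - 19962/43962 = 54.59%


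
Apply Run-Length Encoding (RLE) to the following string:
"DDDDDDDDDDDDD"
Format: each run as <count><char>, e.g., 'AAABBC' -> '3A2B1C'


Scanning runs left to right:
  i=0: run of 'D' x 13 -> '13D'

RLE = 13D


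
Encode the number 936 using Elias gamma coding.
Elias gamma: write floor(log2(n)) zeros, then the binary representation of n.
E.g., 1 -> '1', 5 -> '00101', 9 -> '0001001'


num_bits = floor(log2(936)) + 1 = 10
leading_zeros = num_bits - 1 = 9
binary(936) = 1110101000

Elias gamma(936) = '000000000' + '1110101000' = 0000000001110101000 (19 bits)


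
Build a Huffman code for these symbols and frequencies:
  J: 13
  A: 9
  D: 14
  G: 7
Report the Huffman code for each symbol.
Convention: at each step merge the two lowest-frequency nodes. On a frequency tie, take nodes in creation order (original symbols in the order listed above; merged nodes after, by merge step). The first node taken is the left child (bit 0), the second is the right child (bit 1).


Huffman tree construction:
Step 1: Merge G(7) + A(9) = 16
Step 2: Merge J(13) + D(14) = 27
Step 3: Merge (G+A)(16) + (J+D)(27) = 43
Read each symbol's code off the tree from the root (left child = 0, right child = 1).

Codes:
  J: 10 (length 2)
  A: 01 (length 2)
  D: 11 (length 2)
  G: 00 (length 2)
Average code length: 86/43 = 2.0000 bits/symbol


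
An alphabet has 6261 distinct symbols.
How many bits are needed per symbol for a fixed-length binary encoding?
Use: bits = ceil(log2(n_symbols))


log2(6261) = 12.6122
Bracket: 2^12 = 4096 < 6261 <= 2^13 = 8192
So ceil(log2(6261)) = 13

bits = ceil(log2(6261)) = ceil(12.6122) = 13 bits


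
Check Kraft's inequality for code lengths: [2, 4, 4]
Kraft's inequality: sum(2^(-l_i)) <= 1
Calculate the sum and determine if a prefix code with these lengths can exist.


Sum = 2^(-2) + 2^(-4) + 2^(-4)
    = 0.25 + 0.0625 + 0.0625
    = 6/16 = 0.375
Since 0.375 <= 1, Kraft's inequality IS satisfied.
A prefix code with these lengths CAN exist.

Kraft sum = 0.375. Satisfied.


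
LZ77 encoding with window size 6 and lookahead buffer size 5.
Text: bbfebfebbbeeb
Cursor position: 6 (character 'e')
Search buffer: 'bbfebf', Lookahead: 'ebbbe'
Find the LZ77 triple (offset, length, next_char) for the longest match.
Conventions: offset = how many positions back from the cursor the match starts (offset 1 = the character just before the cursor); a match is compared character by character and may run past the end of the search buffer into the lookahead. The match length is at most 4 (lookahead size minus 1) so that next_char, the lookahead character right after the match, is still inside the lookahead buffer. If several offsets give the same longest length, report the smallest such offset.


Try each offset into the search buffer:
  offset=1 (pos 5, char 'f'): match length 0
  offset=2 (pos 4, char 'b'): match length 0
  offset=3 (pos 3, char 'e'): match length 2
  offset=4 (pos 2, char 'f'): match length 0
  offset=5 (pos 1, char 'b'): match length 0
  offset=6 (pos 0, char 'b'): match length 0
Longest match has length 2 at offset 3.
next_char = character at position 6 + 2 = 8 -> 'b'

Best match: offset=3, length=2 (matching 'eb' starting at position 3)
LZ77 triple: (3, 2, 'b')


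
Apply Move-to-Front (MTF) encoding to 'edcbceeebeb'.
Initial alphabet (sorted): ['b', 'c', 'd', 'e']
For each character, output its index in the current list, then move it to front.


MTF encoding:
'e': index 3 in ['b', 'c', 'd', 'e'] -> ['e', 'b', 'c', 'd']
'd': index 3 in ['e', 'b', 'c', 'd'] -> ['d', 'e', 'b', 'c']
'c': index 3 in ['d', 'e', 'b', 'c'] -> ['c', 'd', 'e', 'b']
'b': index 3 in ['c', 'd', 'e', 'b'] -> ['b', 'c', 'd', 'e']
'c': index 1 in ['b', 'c', 'd', 'e'] -> ['c', 'b', 'd', 'e']
'e': index 3 in ['c', 'b', 'd', 'e'] -> ['e', 'c', 'b', 'd']
'e': index 0 in ['e', 'c', 'b', 'd'] -> ['e', 'c', 'b', 'd']
'e': index 0 in ['e', 'c', 'b', 'd'] -> ['e', 'c', 'b', 'd']
'b': index 2 in ['e', 'c', 'b', 'd'] -> ['b', 'e', 'c', 'd']
'e': index 1 in ['b', 'e', 'c', 'd'] -> ['e', 'b', 'c', 'd']
'b': index 1 in ['e', 'b', 'c', 'd'] -> ['b', 'e', 'c', 'd']


Output: [3, 3, 3, 3, 1, 3, 0, 0, 2, 1, 1]


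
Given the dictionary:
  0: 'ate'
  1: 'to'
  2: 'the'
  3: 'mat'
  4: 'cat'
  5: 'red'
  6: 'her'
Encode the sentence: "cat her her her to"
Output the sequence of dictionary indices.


Look up each word in the dictionary:
  'cat' -> 4
  'her' -> 6
  'her' -> 6
  'her' -> 6
  'to' -> 1

Encoded: [4, 6, 6, 6, 1]


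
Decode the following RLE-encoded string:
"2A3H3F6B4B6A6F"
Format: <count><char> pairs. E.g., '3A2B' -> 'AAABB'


Expanding each <count><char> pair:
  2A -> 'AA'
  3H -> 'HHH'
  3F -> 'FFF'
  6B -> 'BBBBBB'
  4B -> 'BBBB'
  6A -> 'AAAAAA'
  6F -> 'FFFFFF'

Decoded = AAHHHFFFBBBBBBBBBBAAAAAAFFFFFF


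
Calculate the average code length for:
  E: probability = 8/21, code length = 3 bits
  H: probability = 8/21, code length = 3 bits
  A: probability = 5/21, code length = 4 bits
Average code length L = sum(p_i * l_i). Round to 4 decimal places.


Weighted contributions p_i * l_i:
  E: (8/21) * 3 = 24/21
  H: (8/21) * 3 = 24/21
  A: (5/21) * 4 = 20/21
Sum = (24 + 24 + 20)/21 = 68/21

L = 68/21 = 3.2381 bits/symbol


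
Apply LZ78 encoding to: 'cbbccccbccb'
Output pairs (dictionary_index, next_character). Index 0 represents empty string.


LZ78 encoding steps:
Dictionary: {0: ''}
Step 1: w='' (idx 0), next='c' -> output (0, 'c'), add 'c' as idx 1
Step 2: w='' (idx 0), next='b' -> output (0, 'b'), add 'b' as idx 2
Step 3: w='b' (idx 2), next='c' -> output (2, 'c'), add 'bc' as idx 3
Step 4: w='c' (idx 1), next='c' -> output (1, 'c'), add 'cc' as idx 4
Step 5: w='c' (idx 1), next='b' -> output (1, 'b'), add 'cb' as idx 5
Step 6: w='cc' (idx 4), next='b' -> output (4, 'b'), add 'ccb' as idx 6


Encoded: [(0, 'c'), (0, 'b'), (2, 'c'), (1, 'c'), (1, 'b'), (4, 'b')]


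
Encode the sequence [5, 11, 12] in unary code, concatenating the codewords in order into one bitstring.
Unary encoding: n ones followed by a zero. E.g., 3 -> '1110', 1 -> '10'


Encode each number as n ones followed by a terminating 0:
  5 -> 111110 (6 bits)
  11 -> 111111111110 (12 bits)
  12 -> 1111111111110 (13 bits)
Total length = 6 + 12 + 13 = 31 bits.

Unary([5, 11, 12]) = 1111101111111111101111111111110 (31 bits)


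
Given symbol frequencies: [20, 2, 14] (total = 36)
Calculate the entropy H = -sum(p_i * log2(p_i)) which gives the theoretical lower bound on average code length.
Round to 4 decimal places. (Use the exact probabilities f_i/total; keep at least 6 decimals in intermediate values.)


Per-symbol terms -p_i * log2(p_i) with p_i = f_i/36:
  p = 20/36 = 0.555556: log2(p) = -0.847997, -p*log2(p) = 0.471109
  p = 2/36 = 0.055556: log2(p) = -4.169925, -p*log2(p) = 0.231663
  p = 14/36 = 0.388889: log2(p) = -1.362570, -p*log2(p) = 0.529888
H = 0.471109 + 0.231663 + 0.529888 = 1.232660

H = 1.2327 bits/symbol


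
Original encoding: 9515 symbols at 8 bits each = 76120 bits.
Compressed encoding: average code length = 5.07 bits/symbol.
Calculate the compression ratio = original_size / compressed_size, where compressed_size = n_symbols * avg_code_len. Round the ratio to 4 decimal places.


original_size = n_symbols * orig_bits = 9515 * 8 = 76120 bits
compressed_size = n_symbols * avg_code_len = 9515 * 5.07 = 48241.05 bits
ratio = original_size / compressed_size = 76120 / 48241.05 = 1.5779

Compression ratio = 1.5779


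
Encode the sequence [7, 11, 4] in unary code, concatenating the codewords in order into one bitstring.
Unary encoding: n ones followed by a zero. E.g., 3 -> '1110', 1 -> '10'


Encode each number as n ones followed by a terminating 0:
  7 -> 11111110 (8 bits)
  11 -> 111111111110 (12 bits)
  4 -> 11110 (5 bits)
Total length = 8 + 12 + 5 = 25 bits.

Unary([7, 11, 4]) = 1111111011111111111011110 (25 bits)


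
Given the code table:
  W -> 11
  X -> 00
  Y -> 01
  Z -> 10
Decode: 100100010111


Decoding:
10 -> Z
01 -> Y
00 -> X
01 -> Y
01 -> Y
11 -> W


Result: ZYXYYW


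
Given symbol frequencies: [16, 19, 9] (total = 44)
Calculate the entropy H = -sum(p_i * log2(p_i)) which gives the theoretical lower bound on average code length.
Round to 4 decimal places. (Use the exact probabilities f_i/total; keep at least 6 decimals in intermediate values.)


Per-symbol terms -p_i * log2(p_i) with p_i = f_i/44:
  p = 16/44 = 0.363636: log2(p) = -1.459432, -p*log2(p) = 0.530702
  p = 19/44 = 0.431818: log2(p) = -1.211504, -p*log2(p) = 0.523149
  p = 9/44 = 0.204545: log2(p) = -2.289507, -p*log2(p) = 0.468308
H = 0.530702 + 0.523149 + 0.468308 = 1.522159

H = 1.5222 bits/symbol


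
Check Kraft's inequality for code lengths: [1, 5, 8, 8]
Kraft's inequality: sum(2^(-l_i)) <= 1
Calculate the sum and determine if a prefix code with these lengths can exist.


Sum = 2^(-1) + 2^(-5) + 2^(-8) + 2^(-8)
    = 0.5 + 0.03125 + 0.00390625 + 0.00390625
    = 138/256 = 0.5390625
Since 0.5390625 <= 1, Kraft's inequality IS satisfied.
A prefix code with these lengths CAN exist.

Kraft sum = 0.5390625. Satisfied.


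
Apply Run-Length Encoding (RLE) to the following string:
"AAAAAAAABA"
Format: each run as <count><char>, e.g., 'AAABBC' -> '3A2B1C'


Scanning runs left to right:
  i=0: run of 'A' x 8 -> '8A'
  i=8: run of 'B' x 1 -> '1B'
  i=9: run of 'A' x 1 -> '1A'

RLE = 8A1B1A


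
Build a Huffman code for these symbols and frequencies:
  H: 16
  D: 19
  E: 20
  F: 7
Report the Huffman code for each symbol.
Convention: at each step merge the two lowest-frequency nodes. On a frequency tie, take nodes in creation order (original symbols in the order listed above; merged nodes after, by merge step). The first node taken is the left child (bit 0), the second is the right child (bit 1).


Huffman tree construction:
Step 1: Merge F(7) + H(16) = 23
Step 2: Merge D(19) + E(20) = 39
Step 3: Merge (F+H)(23) + (D+E)(39) = 62
Read each symbol's code off the tree from the root (left child = 0, right child = 1).

Codes:
  H: 01 (length 2)
  D: 10 (length 2)
  E: 11 (length 2)
  F: 00 (length 2)
Average code length: 124/62 = 2.0000 bits/symbol


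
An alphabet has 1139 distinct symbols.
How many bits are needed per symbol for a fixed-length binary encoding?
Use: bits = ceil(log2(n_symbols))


log2(1139) = 10.1536
Bracket: 2^10 = 1024 < 1139 <= 2^11 = 2048
So ceil(log2(1139)) = 11

bits = ceil(log2(1139)) = ceil(10.1536) = 11 bits


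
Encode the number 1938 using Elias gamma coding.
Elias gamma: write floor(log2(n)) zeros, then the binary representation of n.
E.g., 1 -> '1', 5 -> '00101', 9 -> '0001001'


num_bits = floor(log2(1938)) + 1 = 11
leading_zeros = num_bits - 1 = 10
binary(1938) = 11110010010

Elias gamma(1938) = '0000000000' + '11110010010' = 000000000011110010010 (21 bits)


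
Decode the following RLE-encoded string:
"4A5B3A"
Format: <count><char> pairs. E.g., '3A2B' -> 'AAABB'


Expanding each <count><char> pair:
  4A -> 'AAAA'
  5B -> 'BBBBB'
  3A -> 'AAA'

Decoded = AAAABBBBBAAA


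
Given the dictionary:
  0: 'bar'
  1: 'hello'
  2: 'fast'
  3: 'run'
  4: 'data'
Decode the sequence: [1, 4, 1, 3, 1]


Look up each index in the dictionary:
  1 -> 'hello'
  4 -> 'data'
  1 -> 'hello'
  3 -> 'run'
  1 -> 'hello'

Decoded: "hello data hello run hello"


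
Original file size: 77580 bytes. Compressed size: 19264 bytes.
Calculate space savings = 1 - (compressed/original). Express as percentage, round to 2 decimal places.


ratio = compressed/original = 19264/77580 = 0.248311
savings = 1 - ratio = 1 - 0.248311 = 0.751689
as a percentage: 0.751689 * 100 = 75.17%

Space savings = 1 - 19264/77580 = 75.17%


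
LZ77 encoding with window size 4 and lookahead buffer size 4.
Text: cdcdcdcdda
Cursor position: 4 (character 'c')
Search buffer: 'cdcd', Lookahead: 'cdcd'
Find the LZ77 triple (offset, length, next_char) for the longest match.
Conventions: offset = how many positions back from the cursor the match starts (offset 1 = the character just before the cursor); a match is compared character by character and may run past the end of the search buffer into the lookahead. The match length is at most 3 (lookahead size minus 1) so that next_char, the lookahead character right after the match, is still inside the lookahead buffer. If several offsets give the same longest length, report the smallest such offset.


Try each offset into the search buffer:
  offset=1 (pos 3, char 'd'): match length 0
  offset=2 (pos 2, char 'c'): match length 3
  offset=3 (pos 1, char 'd'): match length 0
  offset=4 (pos 0, char 'c'): match length 3
Longest match has length 3, found at offsets 2, 4; take the smallest, offset 2.
next_char = character at position 4 + 3 = 7 -> 'd'

Best match: offset=2, length=3 (matching 'cdc' starting at position 2)
LZ77 triple: (2, 3, 'd')


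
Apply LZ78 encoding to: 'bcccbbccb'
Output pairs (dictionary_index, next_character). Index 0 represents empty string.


LZ78 encoding steps:
Dictionary: {0: ''}
Step 1: w='' (idx 0), next='b' -> output (0, 'b'), add 'b' as idx 1
Step 2: w='' (idx 0), next='c' -> output (0, 'c'), add 'c' as idx 2
Step 3: w='c' (idx 2), next='c' -> output (2, 'c'), add 'cc' as idx 3
Step 4: w='b' (idx 1), next='b' -> output (1, 'b'), add 'bb' as idx 4
Step 5: w='cc' (idx 3), next='b' -> output (3, 'b'), add 'ccb' as idx 5


Encoded: [(0, 'b'), (0, 'c'), (2, 'c'), (1, 'b'), (3, 'b')]


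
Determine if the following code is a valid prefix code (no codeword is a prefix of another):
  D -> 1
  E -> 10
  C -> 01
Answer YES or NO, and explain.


Checking each pair (does one codeword prefix another?):
  D='1' vs E='10': prefix -- VIOLATION

NO -- this is NOT a valid prefix code. D (1) is a prefix of E (10).


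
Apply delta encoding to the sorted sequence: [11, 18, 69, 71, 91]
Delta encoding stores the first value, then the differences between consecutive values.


First value: 11
Deltas:
  18 - 11 = 7
  69 - 18 = 51
  71 - 69 = 2
  91 - 71 = 20


Delta encoded: [11, 7, 51, 2, 20]


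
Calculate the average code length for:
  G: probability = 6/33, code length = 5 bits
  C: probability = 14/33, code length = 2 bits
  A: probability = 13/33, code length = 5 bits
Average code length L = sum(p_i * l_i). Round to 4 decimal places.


Weighted contributions p_i * l_i:
  G: (6/33) * 5 = 30/33
  C: (14/33) * 2 = 28/33
  A: (13/33) * 5 = 65/33
Sum = (30 + 28 + 65)/33 = 123/33

L = 123/33 = 3.7273 bits/symbol


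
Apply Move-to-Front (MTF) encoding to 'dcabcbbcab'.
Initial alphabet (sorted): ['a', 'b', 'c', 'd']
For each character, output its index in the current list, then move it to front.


MTF encoding:
'd': index 3 in ['a', 'b', 'c', 'd'] -> ['d', 'a', 'b', 'c']
'c': index 3 in ['d', 'a', 'b', 'c'] -> ['c', 'd', 'a', 'b']
'a': index 2 in ['c', 'd', 'a', 'b'] -> ['a', 'c', 'd', 'b']
'b': index 3 in ['a', 'c', 'd', 'b'] -> ['b', 'a', 'c', 'd']
'c': index 2 in ['b', 'a', 'c', 'd'] -> ['c', 'b', 'a', 'd']
'b': index 1 in ['c', 'b', 'a', 'd'] -> ['b', 'c', 'a', 'd']
'b': index 0 in ['b', 'c', 'a', 'd'] -> ['b', 'c', 'a', 'd']
'c': index 1 in ['b', 'c', 'a', 'd'] -> ['c', 'b', 'a', 'd']
'a': index 2 in ['c', 'b', 'a', 'd'] -> ['a', 'c', 'b', 'd']
'b': index 2 in ['a', 'c', 'b', 'd'] -> ['b', 'a', 'c', 'd']


Output: [3, 3, 2, 3, 2, 1, 0, 1, 2, 2]


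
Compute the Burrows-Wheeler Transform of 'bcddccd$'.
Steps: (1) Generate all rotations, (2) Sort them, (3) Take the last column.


Rotations (sorted):
  0: $bcddccd -> last char: d
  1: bcddccd$ -> last char: $
  2: ccd$bcdd -> last char: d
  3: cd$bcddc -> last char: c
  4: cddccd$b -> last char: b
  5: d$bcddcc -> last char: c
  6: dccd$bcd -> last char: d
  7: ddccd$bc -> last char: c


BWT = d$dcbcdc


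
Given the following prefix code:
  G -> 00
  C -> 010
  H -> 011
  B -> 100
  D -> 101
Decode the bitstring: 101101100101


Decoding step by step:
Bits 101 -> D
Bits 101 -> D
Bits 100 -> B
Bits 101 -> D


Decoded message: DDBD


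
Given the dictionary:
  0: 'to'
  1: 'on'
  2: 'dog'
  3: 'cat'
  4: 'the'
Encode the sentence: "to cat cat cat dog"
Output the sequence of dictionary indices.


Look up each word in the dictionary:
  'to' -> 0
  'cat' -> 3
  'cat' -> 3
  'cat' -> 3
  'dog' -> 2

Encoded: [0, 3, 3, 3, 2]


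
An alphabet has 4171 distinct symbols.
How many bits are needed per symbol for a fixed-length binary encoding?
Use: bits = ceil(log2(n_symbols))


log2(4171) = 12.0262
Bracket: 2^12 = 4096 < 4171 <= 2^13 = 8192
So ceil(log2(4171)) = 13

bits = ceil(log2(4171)) = ceil(12.0262) = 13 bits


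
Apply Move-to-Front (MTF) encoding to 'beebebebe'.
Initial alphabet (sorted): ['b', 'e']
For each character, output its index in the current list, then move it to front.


MTF encoding:
'b': index 0 in ['b', 'e'] -> ['b', 'e']
'e': index 1 in ['b', 'e'] -> ['e', 'b']
'e': index 0 in ['e', 'b'] -> ['e', 'b']
'b': index 1 in ['e', 'b'] -> ['b', 'e']
'e': index 1 in ['b', 'e'] -> ['e', 'b']
'b': index 1 in ['e', 'b'] -> ['b', 'e']
'e': index 1 in ['b', 'e'] -> ['e', 'b']
'b': index 1 in ['e', 'b'] -> ['b', 'e']
'e': index 1 in ['b', 'e'] -> ['e', 'b']


Output: [0, 1, 0, 1, 1, 1, 1, 1, 1]


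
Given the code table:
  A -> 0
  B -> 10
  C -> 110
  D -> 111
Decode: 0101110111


Decoding:
0 -> A
10 -> B
111 -> D
0 -> A
111 -> D


Result: ABDAD


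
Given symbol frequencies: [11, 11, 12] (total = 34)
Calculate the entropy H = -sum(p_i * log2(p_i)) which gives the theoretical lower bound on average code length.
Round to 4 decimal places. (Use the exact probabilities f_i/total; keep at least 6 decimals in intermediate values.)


Per-symbol terms -p_i * log2(p_i) with p_i = f_i/34:
  p = 11/34 = 0.323529: log2(p) = -1.628031, -p*log2(p) = 0.526716
  p = 11/34 = 0.323529: log2(p) = -1.628031, -p*log2(p) = 0.526716
  p = 12/34 = 0.352941: log2(p) = -1.502500, -p*log2(p) = 0.530294
H = 0.526716 + 0.526716 + 0.530294 = 1.583726

H = 1.5837 bits/symbol


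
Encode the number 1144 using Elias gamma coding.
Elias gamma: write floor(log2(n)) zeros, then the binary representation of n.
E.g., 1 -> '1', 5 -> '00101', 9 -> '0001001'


num_bits = floor(log2(1144)) + 1 = 11
leading_zeros = num_bits - 1 = 10
binary(1144) = 10001111000

Elias gamma(1144) = '0000000000' + '10001111000' = 000000000010001111000 (21 bits)


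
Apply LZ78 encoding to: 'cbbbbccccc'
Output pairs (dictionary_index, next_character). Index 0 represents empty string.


LZ78 encoding steps:
Dictionary: {0: ''}
Step 1: w='' (idx 0), next='c' -> output (0, 'c'), add 'c' as idx 1
Step 2: w='' (idx 0), next='b' -> output (0, 'b'), add 'b' as idx 2
Step 3: w='b' (idx 2), next='b' -> output (2, 'b'), add 'bb' as idx 3
Step 4: w='b' (idx 2), next='c' -> output (2, 'c'), add 'bc' as idx 4
Step 5: w='c' (idx 1), next='c' -> output (1, 'c'), add 'cc' as idx 5
Step 6: w='cc' (idx 5), end of input -> output (5, '')


Encoded: [(0, 'c'), (0, 'b'), (2, 'b'), (2, 'c'), (1, 'c'), (5, '')]


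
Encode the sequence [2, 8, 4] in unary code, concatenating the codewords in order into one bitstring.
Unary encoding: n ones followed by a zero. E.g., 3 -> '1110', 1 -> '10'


Encode each number as n ones followed by a terminating 0:
  2 -> 110 (3 bits)
  8 -> 111111110 (9 bits)
  4 -> 11110 (5 bits)
Total length = 3 + 9 + 5 = 17 bits.

Unary([2, 8, 4]) = 11011111111011110 (17 bits)


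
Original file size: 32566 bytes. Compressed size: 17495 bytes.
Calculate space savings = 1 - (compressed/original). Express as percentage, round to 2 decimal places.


ratio = compressed/original = 17495/32566 = 0.537217
savings = 1 - ratio = 1 - 0.537217 = 0.462783
as a percentage: 0.462783 * 100 = 46.28%

Space savings = 1 - 17495/32566 = 46.28%


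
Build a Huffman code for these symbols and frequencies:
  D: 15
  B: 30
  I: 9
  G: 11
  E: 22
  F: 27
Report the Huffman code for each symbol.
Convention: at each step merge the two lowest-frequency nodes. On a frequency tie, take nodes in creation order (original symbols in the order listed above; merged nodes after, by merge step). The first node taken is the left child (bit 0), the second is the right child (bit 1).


Huffman tree construction:
Step 1: Merge I(9) + G(11) = 20
Step 2: Merge D(15) + (I+G)(20) = 35
Step 3: Merge E(22) + F(27) = 49
Step 4: Merge B(30) + (D+(I+G))(35) = 65
Step 5: Merge (E+F)(49) + (B+(D+(I+G)))(65) = 114
Read each symbol's code off the tree from the root (left child = 0, right child = 1).

Codes:
  D: 110 (length 3)
  B: 10 (length 2)
  I: 1110 (length 4)
  G: 1111 (length 4)
  E: 00 (length 2)
  F: 01 (length 2)
Average code length: 283/114 = 2.4825 bits/symbol


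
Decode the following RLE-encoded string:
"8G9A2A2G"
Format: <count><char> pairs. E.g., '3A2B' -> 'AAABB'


Expanding each <count><char> pair:
  8G -> 'GGGGGGGG'
  9A -> 'AAAAAAAAA'
  2A -> 'AA'
  2G -> 'GG'

Decoded = GGGGGGGGAAAAAAAAAAAGG


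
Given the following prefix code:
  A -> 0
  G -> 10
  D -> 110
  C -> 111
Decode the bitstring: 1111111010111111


Decoding step by step:
Bits 111 -> C
Bits 111 -> C
Bits 10 -> G
Bits 10 -> G
Bits 111 -> C
Bits 111 -> C


Decoded message: CCGGCC


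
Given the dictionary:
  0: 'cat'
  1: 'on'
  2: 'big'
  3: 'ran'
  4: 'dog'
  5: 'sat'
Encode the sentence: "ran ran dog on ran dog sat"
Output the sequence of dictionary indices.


Look up each word in the dictionary:
  'ran' -> 3
  'ran' -> 3
  'dog' -> 4
  'on' -> 1
  'ran' -> 3
  'dog' -> 4
  'sat' -> 5

Encoded: [3, 3, 4, 1, 3, 4, 5]


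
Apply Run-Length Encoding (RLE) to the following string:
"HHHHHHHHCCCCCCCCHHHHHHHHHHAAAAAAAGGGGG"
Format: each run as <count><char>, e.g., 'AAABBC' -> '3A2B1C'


Scanning runs left to right:
  i=0: run of 'H' x 8 -> '8H'
  i=8: run of 'C' x 8 -> '8C'
  i=16: run of 'H' x 10 -> '10H'
  i=26: run of 'A' x 7 -> '7A'
  i=33: run of 'G' x 5 -> '5G'

RLE = 8H8C10H7A5G


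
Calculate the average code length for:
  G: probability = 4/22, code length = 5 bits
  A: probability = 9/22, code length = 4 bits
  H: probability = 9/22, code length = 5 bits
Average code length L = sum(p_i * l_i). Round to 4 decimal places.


Weighted contributions p_i * l_i:
  G: (4/22) * 5 = 20/22
  A: (9/22) * 4 = 36/22
  H: (9/22) * 5 = 45/22
Sum = (20 + 36 + 45)/22 = 101/22

L = 101/22 = 4.5909 bits/symbol


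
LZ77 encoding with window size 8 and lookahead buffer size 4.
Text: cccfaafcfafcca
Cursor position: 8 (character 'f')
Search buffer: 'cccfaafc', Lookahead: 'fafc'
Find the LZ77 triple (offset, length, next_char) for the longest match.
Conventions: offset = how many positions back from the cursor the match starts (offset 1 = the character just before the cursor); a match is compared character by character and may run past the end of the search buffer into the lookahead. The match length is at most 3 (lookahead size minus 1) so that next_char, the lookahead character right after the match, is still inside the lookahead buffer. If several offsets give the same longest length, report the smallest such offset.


Try each offset into the search buffer:
  offset=1 (pos 7, char 'c'): match length 0
  offset=2 (pos 6, char 'f'): match length 1
  offset=3 (pos 5, char 'a'): match length 0
  offset=4 (pos 4, char 'a'): match length 0
  offset=5 (pos 3, char 'f'): match length 2
  offset=6 (pos 2, char 'c'): match length 0
  offset=7 (pos 1, char 'c'): match length 0
  offset=8 (pos 0, char 'c'): match length 0
Longest match has length 2 at offset 5.
next_char = character at position 8 + 2 = 10 -> 'f'

Best match: offset=5, length=2 (matching 'fa' starting at position 3)
LZ77 triple: (5, 2, 'f')


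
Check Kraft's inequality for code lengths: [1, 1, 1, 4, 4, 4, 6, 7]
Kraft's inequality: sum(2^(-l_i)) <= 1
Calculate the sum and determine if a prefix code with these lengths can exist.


Sum = 2^(-1) + 2^(-1) + 2^(-1) + 2^(-4) + 2^(-4) + 2^(-4) + 2^(-6) + 2^(-7)
    = 0.5 + 0.5 + 0.5 + 0.0625 + 0.0625 + 0.0625 + 0.015625 + 0.0078125
    = 219/128 = 1.7109375
Since 1.7109375 > 1, Kraft's inequality is NOT satisfied.
A prefix code with these lengths CANNOT exist.

Kraft sum = 1.7109375. Not satisfied.


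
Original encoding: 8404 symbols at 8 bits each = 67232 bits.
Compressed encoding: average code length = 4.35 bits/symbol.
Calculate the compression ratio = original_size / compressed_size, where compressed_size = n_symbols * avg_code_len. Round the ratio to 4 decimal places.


original_size = n_symbols * orig_bits = 8404 * 8 = 67232 bits
compressed_size = n_symbols * avg_code_len = 8404 * 4.35 = 36557.4 bits
ratio = original_size / compressed_size = 67232 / 36557.4 = 1.8391

Compression ratio = 1.8391


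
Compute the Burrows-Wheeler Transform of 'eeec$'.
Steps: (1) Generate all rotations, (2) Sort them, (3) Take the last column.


Rotations (sorted):
  0: $eeec -> last char: c
  1: c$eee -> last char: e
  2: ec$ee -> last char: e
  3: eec$e -> last char: e
  4: eeec$ -> last char: $


BWT = ceee$


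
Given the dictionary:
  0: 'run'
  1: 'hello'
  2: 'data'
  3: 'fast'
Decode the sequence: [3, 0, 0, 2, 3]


Look up each index in the dictionary:
  3 -> 'fast'
  0 -> 'run'
  0 -> 'run'
  2 -> 'data'
  3 -> 'fast'

Decoded: "fast run run data fast"


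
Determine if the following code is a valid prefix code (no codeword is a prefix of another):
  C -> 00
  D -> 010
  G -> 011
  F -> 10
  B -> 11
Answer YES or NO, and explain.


Checking each pair (does one codeword prefix another?):
  C='00' vs D='010': no prefix
  C='00' vs G='011': no prefix
  C='00' vs F='10': no prefix
  C='00' vs B='11': no prefix
  D='010' vs C='00': no prefix
  D='010' vs G='011': no prefix
  D='010' vs F='10': no prefix
  D='010' vs B='11': no prefix
  G='011' vs C='00': no prefix
  G='011' vs D='010': no prefix
  G='011' vs F='10': no prefix
  G='011' vs B='11': no prefix
  F='10' vs C='00': no prefix
  F='10' vs D='010': no prefix
  F='10' vs G='011': no prefix
  F='10' vs B='11': no prefix
  B='11' vs C='00': no prefix
  B='11' vs D='010': no prefix
  B='11' vs G='011': no prefix
  B='11' vs F='10': no prefix
No violation found over all pairs.

YES -- this is a valid prefix code. No codeword is a prefix of any other codeword.


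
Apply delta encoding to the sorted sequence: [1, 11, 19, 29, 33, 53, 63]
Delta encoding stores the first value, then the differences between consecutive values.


First value: 1
Deltas:
  11 - 1 = 10
  19 - 11 = 8
  29 - 19 = 10
  33 - 29 = 4
  53 - 33 = 20
  63 - 53 = 10


Delta encoded: [1, 10, 8, 10, 4, 20, 10]


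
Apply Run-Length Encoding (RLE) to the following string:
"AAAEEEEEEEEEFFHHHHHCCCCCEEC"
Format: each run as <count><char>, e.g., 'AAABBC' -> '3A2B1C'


Scanning runs left to right:
  i=0: run of 'A' x 3 -> '3A'
  i=3: run of 'E' x 9 -> '9E'
  i=12: run of 'F' x 2 -> '2F'
  i=14: run of 'H' x 5 -> '5H'
  i=19: run of 'C' x 5 -> '5C'
  i=24: run of 'E' x 2 -> '2E'
  i=26: run of 'C' x 1 -> '1C'

RLE = 3A9E2F5H5C2E1C


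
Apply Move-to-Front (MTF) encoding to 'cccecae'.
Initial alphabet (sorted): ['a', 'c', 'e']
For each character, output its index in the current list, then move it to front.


MTF encoding:
'c': index 1 in ['a', 'c', 'e'] -> ['c', 'a', 'e']
'c': index 0 in ['c', 'a', 'e'] -> ['c', 'a', 'e']
'c': index 0 in ['c', 'a', 'e'] -> ['c', 'a', 'e']
'e': index 2 in ['c', 'a', 'e'] -> ['e', 'c', 'a']
'c': index 1 in ['e', 'c', 'a'] -> ['c', 'e', 'a']
'a': index 2 in ['c', 'e', 'a'] -> ['a', 'c', 'e']
'e': index 2 in ['a', 'c', 'e'] -> ['e', 'a', 'c']


Output: [1, 0, 0, 2, 1, 2, 2]


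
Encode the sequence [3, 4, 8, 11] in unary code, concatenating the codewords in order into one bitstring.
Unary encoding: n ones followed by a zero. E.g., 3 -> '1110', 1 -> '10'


Encode each number as n ones followed by a terminating 0:
  3 -> 1110 (4 bits)
  4 -> 11110 (5 bits)
  8 -> 111111110 (9 bits)
  11 -> 111111111110 (12 bits)
Total length = 4 + 5 + 9 + 12 = 30 bits.

Unary([3, 4, 8, 11]) = 111011110111111110111111111110 (30 bits)
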